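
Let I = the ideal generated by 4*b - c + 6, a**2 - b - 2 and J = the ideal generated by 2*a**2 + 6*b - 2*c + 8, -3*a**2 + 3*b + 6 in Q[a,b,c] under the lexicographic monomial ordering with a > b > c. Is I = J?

Yes, the ideals are equal.

Two ideals are equal iff their reduced Gröbner bases coincide (the reduced basis is unique for a fixed ordering).
Buchberger on the first generating set:
f_1 = 4*b - c + 6, LT = b.
f_2 = a**2 - b - 2, LT = a**2.

The S-polynomials (S(f_1,f_2)) all reduce to 0 modulo the current basis, so we have a Gröbner basis.
Inter-reduce: drop elements whose leading term is divisible by another's, tail-reduce, and make monic.
Reduced Gröbner basis: {a**2 - 1/4*c - 1/2, b - 1/4*c + 3/2}.

Buchberger on the second generating set:
h_1 = 2*a**2 + 6*b - 2*c + 8, LT = a**2.
h_2 = -3*a**2 + 3*b + 6, LT = a**2.

S(h_1,h_2): lcm = a**2. S = 4*b - c + 6.
  leading term b: no divisor's leading term divides it; move 4*b to the remainder.
  leading term c: no divisor's leading term divides it; move -c to the remainder.
  leading term 1: no divisor's leading term divides it; move 6 to the remainder.
  remainder 4*b - c + 6 ≠ 0; add k_3 = 4*b - c + 6 to the basis.

The other S-polynomials (S(h_1,k_3), S(h_2,k_3)) all reduce to 0 modulo the current basis, so we have a Gröbner basis.
Inter-reduce: drop elements whose leading term is divisible by another's, tail-reduce, and make monic.
Reduced Gröbner basis: {a**2 - 1/4*c - 1/2, b - 1/4*c + 3/2}.

These coincide, so the ideals are equal.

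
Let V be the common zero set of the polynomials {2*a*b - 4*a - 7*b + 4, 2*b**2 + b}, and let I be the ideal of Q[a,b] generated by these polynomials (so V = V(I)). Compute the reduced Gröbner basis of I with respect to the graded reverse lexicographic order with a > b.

Buchberger's algorithm terminates because the ascending chain of leading-term ideals stabilizes.

f_1 = 2*a*b - 4*a - 7*b + 4, LT = a*b.
f_2 = 2*b**2 + b, LT = b**2.

S(f_1,f_2): lcm = a*b**2. S = -5/2*a*b - 7/2*b**2 + 2*b.
  reduce S modulo (f_1, f_2):
  remainder -5*a - 5*b + 5 ≠ 0; add g_3 = -5*a - 5*b + 5 to the basis.

The other S-polynomials (S(f_1,g_3), S(f_2,g_3)) all reduce to 0 modulo the current basis, so we have a Gröbner basis.
Inter-reduce: drop elements whose leading term is divisible by another's, tail-reduce, and make monic.

G = {b**2 + 1/2*b, a + b - 1}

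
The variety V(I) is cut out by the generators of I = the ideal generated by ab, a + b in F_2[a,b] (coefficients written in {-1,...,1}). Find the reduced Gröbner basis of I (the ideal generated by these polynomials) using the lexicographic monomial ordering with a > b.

G = {a + b, b^2}

f_1 = ab, LT = ab.
f_2 = a + b, LT = a.

S(f_1,f_2): lcm = ab. S = b^2.
  reduce S modulo (f_1, f_2):
  remainder b^2 ≠ 0; add g_3 = b^2 to the basis.

The other S-polynomials (S(f_1,g_3), S(f_2,g_3)) all reduce to 0 modulo the current basis, so we have a Gröbner basis.
Inter-reduce: drop elements whose leading term is divisible by another's, tail-reduce, and make monic.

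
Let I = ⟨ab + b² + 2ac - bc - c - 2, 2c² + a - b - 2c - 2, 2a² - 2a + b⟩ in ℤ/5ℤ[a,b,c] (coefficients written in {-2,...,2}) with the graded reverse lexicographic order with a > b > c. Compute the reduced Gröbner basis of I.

G = {b³ + b²c - ac + b + c + 2, a² - a - 2b, ab + b² + 2ac - bc - c - 2, c² - 2a + 2b - c - 1}

f_1 = ab + b² + 2ac - bc - c - 2, LT = ab.
f_2 = 2c² + a - b - 2c - 2, LT = c².
f_3 = 2a² - 2a + b, LT = a².

S(f_1,f_3): lcm = a²b. S = ab² + 2a²c - abc + ab + 2b² - ac - 2a.
  reduce S modulo (f_1, f_2, f_3):
  remainder -b³ - b²c + ac - b - c - 2 ≠ 0; add g_4 = -b³ - b²c + ac - b - c - 2 to the basis.

The other S-polynomials (S(f_1,f_2), S(f_2,f_3), S(f_1,g_4), S(f_2,g_4), S(f_3,g_4)) all reduce to 0 modulo the current basis, so we have a Gröbner basis.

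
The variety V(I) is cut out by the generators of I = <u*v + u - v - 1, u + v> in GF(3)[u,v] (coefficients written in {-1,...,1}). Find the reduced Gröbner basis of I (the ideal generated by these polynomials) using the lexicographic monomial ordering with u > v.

G = {u + v, v**2 - v + 1}

f_1 = u*v + u - v - 1, LT = u*v.
f_2 = u + v, LT = u.

S(f_1,f_2): lcm = u*v. S = u - v**2 - v - 1.
  leading term u: subtract (1)·f_2 from u - v**2 - v - 1 → -v**2 + v - 1
  leading term v**2: no divisor's leading term divides it; move -v**2 to the remainder.
  leading term v: no divisor's leading term divides it; move v to the remainder.
  leading term 1: no divisor's leading term divides it; move -1 to the remainder.
  remainder -v**2 + v - 1 ≠ 0; add g_3 = -v**2 + v - 1 to the basis.

S(f_1,g_3): lcm = u*v**2. S = -u*v - u - v**2 - v.
  leading term u*v: subtract (-1)·f_1 from -u*v - u - v**2 - v → -v**2 + v - 1
  leading term v**2: subtract (1)·g_3 from -v**2 + v - 1 → 0
  remainder 0.

S(f_2,g_3): leading monomials are coprime, so the S-polynomial reduces to 0 (Buchberger's first criterion).
Every S-polynomial of the final basis reduces to 0, so we have a Gröbner basis.
Inter-reduce: drop elements whose leading term is divisible by another's, tail-reduce, and make monic.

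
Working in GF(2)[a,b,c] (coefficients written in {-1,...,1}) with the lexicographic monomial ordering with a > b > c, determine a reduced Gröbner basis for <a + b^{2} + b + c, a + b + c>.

f_1 = a + b^{2} + b + c, LT = a.
f_2 = a + b + c, LT = a.

S(f_1,f_2): lcm = a. S = b^{2}.
  reduce S modulo (f_1, f_2):
  remainder b^{2} ≠ 0; add g_3 = b^{2} to the basis.

The other S-polynomials (S(f_1,g_3), S(f_2,g_3)) all reduce to 0 modulo the current basis, so we have a Gröbner basis.
Inter-reduce: drop elements whose leading term is divisible by another's, tail-reduce, and make monic.

G = {a + b + c, b^{2}}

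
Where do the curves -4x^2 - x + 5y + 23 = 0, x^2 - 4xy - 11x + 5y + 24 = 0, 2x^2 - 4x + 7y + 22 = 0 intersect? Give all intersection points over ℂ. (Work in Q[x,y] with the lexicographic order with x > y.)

Compute a lex Gröbner basis by Buchberger's algorithm.
f_1 = -4x^2 - x + 5y + 23, LT = x^2.
f_2 = x^2 - 4xy - 11x + 5y + 24, LT = x^2.
f_3 = 2x^2 - 4x + 7y + 22, LT = x^2.

S(f_1,f_2): lcm = x^2. S = 4xy + 45/4x - 25/4y - 119/4.
  leading term xy: no divisor's leading term divides it; move 4xy to the remainder.
  leading term x: no divisor's leading term divides it; move 45/4x to the remainder.
  leading term y: no divisor's leading term divides it; move -25/4y to the remainder.
  leading term 1: no divisor's leading term divides it; move -119/4 to the remainder.
  remainder 4xy + 45/4x - 25/4y - 119/4 ≠ 0; add h_4 = 4xy + 45/4x - 25/4y - 119/4 to the basis.

S(f_1,f_3): lcm = x^2. S = 9/4x - 19/4y - 67/4.
  leading term x: no divisor's leading term divides it; move 9/4x to the remainder.
  leading term y: no divisor's leading term divides it; move -19/4y to the remainder.
  leading term 1: no divisor's leading term divides it; move -67/4 to the remainder.
  remainder 9/4x - 19/4y - 67/4 ≠ 0; add h_5 = 9/4x - 19/4y - 67/4 to the basis.

S(f_1,h_4): lcm = x^2y. S = -45/16x^2 + 29/16xy + 119/16x - 5/4y^2 - 23/4y.
  leading term x^2: subtract (45/64)·f_1 from -45/16x^2 + 29/16xy + 119/16x - 5/4y^2 - 23/4y → 29/16xy + 521/64x - 5/4y^2 - 593/64y - 1035/64
  leading term xy: subtract (29/64)·h_4 from 29/16xy + 521/64x - 5/4y^2 - 593/64y - 1035/64 → 779/256x - 5/4y^2 - 1647/256y - 689/256
  leading term x: subtract (779/576)·h_5 from 779/256x - 5/4y^2 - 1647/256y - 689/256 → -5/4y^2 - 11/1152y + 5749/288
  leading term y^2: no divisor's leading term divides it; move -5/4y^2 to the remainder.
  leading term y: no divisor's leading term divides it; move -11/1152y to the remainder.
  leading term 1: no divisor's leading term divides it; move 5749/288 to the remainder.
  remainder -5/4y^2 - 11/1152y + 5749/288 ≠ 0; add h_6 = -5/4y^2 - 11/1152y + 5749/288 to the basis.

S(f_3,h_4): lcm = x^2y. S = -45/16x^2 - 7/16xy + 119/16x + 7/2y^2 + 11y.
  leading term x^2: subtract (45/64)·f_1 from -45/16x^2 - 7/16xy + 119/16x + 7/2y^2 + 11y → -7/16xy + 521/64x + 7/2y^2 + 479/64y - 1035/64
  leading term xy: subtract (-7/64)·h_4 from -7/16xy + 521/64x + 7/2y^2 + 479/64y - 1035/64 → 2399/256x + 7/2y^2 + 1741/256y - 4973/256
  leading term x: subtract (2399/576)·h_5 from 2399/256x + 7/2y^2 + 1741/256y - 4973/256 → 7/2y^2 + 30625/1152y + 14497/288
  leading term y^2: subtract (-14/5)·h_6 from 7/2y^2 + 30625/1152y + 14497/288 → 152971/5760y + 152971/1440
  leading term y: no divisor's leading term divides it; move 152971/5760y to the remainder.
  leading term 1: no divisor's leading term divides it; move 152971/1440 to the remainder.
  remainder 152971/5760y + 152971/1440 ≠ 0; add h_7 = 152971/5760y + 152971/1440 to the basis.

The other S-polynomials (S(f_2,f_3), S(f_2,h_4), S(f_1,h_5), S(f_2,h_5), S(f_3,h_5), S(h_4,h_5), S(f_1,h_6), S(f_2,h_6), S(f_3,h_6), S(h_4,h_6), S(h_5,h_6), S(f_1,h_7), S(f_2,h_7), S(f_3,h_7), S(h_4,h_7), S(h_5,h_7), S(h_6,h_7)) all reduce to 0 modulo the current basis, so we have a Gröbner basis.
Inter-reduce: drop elements whose leading term is divisible by another's, tail-reduce, and make monic.
Reduced Gröbner basis: {x + 1, y + 4}.

The lex basis is triangular: the last element involves only y. Solving y + 4 = 0 gives y ∈ {-4}; substituting each value into the earlier elements determines the remaining variables.
  y = -4: the earlier basis element becomes x + 1 = 0, giving x = -1 — point (-1, -4).

{(-1, -4)}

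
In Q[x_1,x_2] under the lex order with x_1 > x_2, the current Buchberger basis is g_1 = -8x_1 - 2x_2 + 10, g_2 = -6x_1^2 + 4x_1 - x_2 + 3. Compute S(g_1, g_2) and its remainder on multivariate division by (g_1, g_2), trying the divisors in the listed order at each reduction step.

S(g_1, g_2) = 1/4x_1x_2 - 7/12x_1 - 1/6x_2 + 1/2; remainder on division = -1/16x_2^2 + 7/24x_2 - 11/48.

lcm(LM(g_1), LM(g_2)) = x_1^2.
S = (lcm/LT(g_1))·g_1 − (lcm/LT(g_2))·g_2 = 1/4x_1x_2 - 7/12x_1 - 1/6x_2 + 1/2.
Reduce S modulo (g_1, g_2) in that order:
  leading term x_1x_2: subtract (-1/32x_2)·g_1 from 1/4x_1x_2 - 7/12x_1 - 1/6x_2 + 1/2 → -7/12x_1 - 1/16x_2^2 + 7/48x_2 + 1/2
  leading term x_1: subtract (7/96)·g_1 from -7/12x_1 - 1/16x_2^2 + 7/48x_2 + 1/2 → -1/16x_2^2 + 7/24x_2 - 11/48
  leading term x_2^2: no divisor's leading term divides it; move -1/16x_2^2 to the remainder.
  leading term x_2: no divisor's leading term divides it; move 7/24x_2 to the remainder.
  leading term 1: no divisor's leading term divides it; move -11/48 to the remainder.
The remainder -1/16x_2^2 + 7/24x_2 - 11/48 is nonzero, so it would be added as the next basis element.
An S-polynomial is built so that the two leading terms cancel; whether anything survives reduction is exactly the Gröbner-basis criterion.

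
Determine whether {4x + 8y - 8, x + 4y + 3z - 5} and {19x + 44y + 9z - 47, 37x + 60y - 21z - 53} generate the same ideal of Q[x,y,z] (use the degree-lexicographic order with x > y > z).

Equality of ideals is decidable: compute both reduced Gröbner bases (unique for the ordering) and check whether they agree.
Buchberger on the first generating set:
f_1 = 4x + 8y - 8, LT = x.
f_2 = x + 4y + 3z - 5, LT = x.

S(f_1,f_2): lcm = x. S = -2y - 3z + 3.
  reduce S modulo (f_1, f_2):
  remainder -2y - 3z + 3 ≠ 0; add g_3 = -2y - 3z + 3 to the basis.

The other S-polynomials (S(f_1,g_3), S(f_2,g_3)) all reduce to 0 modulo the current basis, so we have a Gröbner basis.
Inter-reduce: drop elements whose leading term is divisible by another's, tail-reduce, and make monic.
Reduced Gröbner basis: {x - 3z + 1, y + 3/2z - 3/2}.

Buchberger on the second generating set:
h_1 = 19x + 44y + 9z - 47, LT = x.
h_2 = 37x + 60y - 21z - 53, LT = x.

S(h_1,h_2): lcm = x. S = 488/703y + 732/703z - 732/703.
  reduce S modulo (h_1, h_2):
  remainder 488/703y + 732/703z - 732/703 ≠ 0; add k_3 = 488/703y + 732/703z - 732/703 to the basis.

The other S-polynomials (S(h_1,k_3), S(h_2,k_3)) all reduce to 0 modulo the current basis, so we have a Gröbner basis.
Inter-reduce: drop elements whose leading term is divisible by another's, tail-reduce, and make monic.
Reduced Gröbner basis: {x - 3z + 1, y + 3/2z - 3/2}.

Same reduced basis, so the two generating sets span the same ideal.

Yes, the ideals are equal.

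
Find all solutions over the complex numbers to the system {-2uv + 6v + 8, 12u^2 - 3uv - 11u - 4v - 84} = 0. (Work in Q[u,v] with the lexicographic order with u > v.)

{(4, 4), (-1/24 + sqrt(2833)/24, -73/26 - sqrt(2833)/26), (-sqrt(2833)/24 - 1/24, -73/26 + sqrt(2833)/26)}

Compute a lex Gröbner basis by Buchberger's algorithm.
f_1 = -2uv + 6v + 8, LT = uv.
f_2 = 12u^2 - 3uv - 11u - 4v - 84, LT = u^2.

S(f_1,f_2): lcm = u^2v. S = 1/4uv^2 - 25/12uv - 4u + 1/3v^2 + 7v.
  reduce S modulo (f_1, f_2):
  remainder -4u + 13/12v^2 + 7/4v - 25/3 ≠ 0; add h_3 = -4u + 13/12v^2 + 7/4v - 25/3 to the basis.

S(f_1,h_3): lcm = uv. S = 13/48v^3 + 7/16v^2 - 61/12v - 4.
  reduce S modulo (f_1, f_2, h_3):
  remainder 13/48v^3 + 7/16v^2 - 61/12v - 4 ≠ 0; add h_4 = 13/48v^3 + 7/16v^2 - 61/12v - 4 to the basis.

The other S-polynomials (S(f_2,h_3), S(f_1,h_4), S(f_2,h_4), S(h_3,h_4)) all reduce to 0 modulo the current basis, so we have a Gröbner basis.
Inter-reduce: drop elements whose leading term is divisible by another's, tail-reduce, and make monic.
Reduced Gröbner basis: {u - 13/48v^2 - 7/16v + 25/12, v^3 + 21/13v^2 - 244/13v - 192/13}.

A lex Gröbner basis eliminates variables successively. Here v^3 + 21/13v^2 - 244/13v - 192/13 depends only on v, with roots {4, -73/26 - sqrt(2833)/26, -73/26 + sqrt(2833)/26}; lifting each root through the earlier basis elements recovers the full solutions.
  v = 4: the earlier basis element becomes u - 4 = 0, giving u = 4 — point (4, 4).
  v = -73/26 - sqrt(2833)/26: the earlier basis element becomes u - sqrt(2833)/24 + 1/24 = 0, giving u = -1/24 + sqrt(2833)/24 — point (-1/24 + sqrt(2833)/24, -73/26 - sqrt(2833)/26).
  v = -73/26 + sqrt(2833)/26: the earlier basis element becomes u + 1/24 + sqrt(2833)/24 = 0, giving u = -sqrt(2833)/24 - 1/24 — point (-sqrt(2833)/24 - 1/24, -73/26 + sqrt(2833)/26).
Zero-dimensionality of the ideal guarantees finitely many solutions over ℂ.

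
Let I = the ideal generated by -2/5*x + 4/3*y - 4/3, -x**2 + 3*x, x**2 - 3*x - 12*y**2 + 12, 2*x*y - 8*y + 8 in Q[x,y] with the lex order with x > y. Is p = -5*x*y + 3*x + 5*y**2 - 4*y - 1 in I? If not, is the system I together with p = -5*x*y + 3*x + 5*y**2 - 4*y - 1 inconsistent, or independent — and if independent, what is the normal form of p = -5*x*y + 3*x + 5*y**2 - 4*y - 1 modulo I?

-5*x*y + 3*x + 5*y**2 - 4*y - 1 lies in I (it reduces to 0).

First compute the reduced Gröbner basis of I by Buchberger's algorithm.
f_1 = -2/5*x + 4/3*y - 4/3, LT = x.
f_2 = -x**2 + 3*x, LT = x**2.
f_3 = x**2 - 3*x - 12*y**2 + 12, LT = x**2.
f_4 = 2*x*y - 8*y + 8, LT = x*y.

S(f_1,f_2): lcm = x**2. S = -10/3*x*y + 19/3*x.
  leading term x*y: subtract (25/3*y)·f_1 from -10/3*x*y + 19/3*x → 19/3*x - 100/9*y**2 + 100/9*y
  leading term x: subtract (-95/6)·f_1 from 19/3*x - 100/9*y**2 + 100/9*y → -100/9*y**2 + 290/9*y - 190/9
  leading term y**2: no divisor's leading term divides it; move -100/9*y**2 to the remainder.
  leading term y: no divisor's leading term divides it; move 290/9*y to the remainder.
  leading term 1: no divisor's leading term divides it; move -190/9 to the remainder.
  remainder -100/9*y**2 + 290/9*y - 190/9 ≠ 0; add h_5 = -100/9*y**2 + 290/9*y - 190/9 to the basis.

S(f_1,f_3): lcm = x**2. S = -10/3*x*y + 19/3*x + 12*y**2 - 12.
  leading term x*y: subtract (25/3*y)·f_1 from -10/3*x*y + 19/3*x + 12*y**2 - 12 → 19/3*x + 8/9*y**2 + 100/9*y - 12
  leading term x: subtract (-95/6)·f_1 from 19/3*x + 8/9*y**2 + 100/9*y - 12 → 8/9*y**2 + 290/9*y - 298/9
  leading term y**2: subtract (-2/25)·h_5 from 8/9*y**2 + 290/9*y - 298/9 → 174/5*y - 174/5
  leading term y: no divisor's leading term divides it; move 174/5*y to the remainder.
  leading term 1: no divisor's leading term divides it; move -174/5 to the remainder.
  remainder 174/5*y - 174/5 ≠ 0; add h_6 = 174/5*y - 174/5 to the basis.

The other S-polynomials (S(f_1,f_4), S(f_2,f_3), S(f_2,f_4), S(f_3,f_4), S(f_1,h_5), S(f_2,h_5), S(f_3,h_5), S(f_4,h_5), S(f_1,h_6), S(f_2,h_6), S(f_3,h_6), S(f_4,h_6), S(h_5,h_6)) all reduce to 0 modulo the current basis, so we have a Gröbner basis.
Inter-reduce: drop elements whose leading term is divisible by another's, tail-reduce, and make monic.
Reduced Gröbner basis: {x, y - 1}.
Label its elements g_1 = x, g_2 = y - 1.

Reduce p = -5*x*y + 3*x + 5*y**2 - 4*y - 1 modulo G:
  leading term x*y: subtract (-5*y)·g_1 from -5*x*y + 3*x + 5*y**2 - 4*y - 1 → 3*x + 5*y**2 - 4*y - 1
  leading term x: subtract (3)·g_1 from 3*x + 5*y**2 - 4*y - 1 → 5*y**2 - 4*y - 1
  leading term y**2: subtract (5*y)·g_2 from 5*y**2 - 4*y - 1 → y - 1
  leading term y: subtract (1)·g_2 from y - 1 → 0
  normal form = 0.
Since the normal form is 0, p ∈ I.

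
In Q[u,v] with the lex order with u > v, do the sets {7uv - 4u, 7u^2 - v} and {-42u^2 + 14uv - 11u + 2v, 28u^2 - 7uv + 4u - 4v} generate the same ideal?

Two ideals are equal iff their reduced Gröbner bases coincide (the reduced basis is unique for a fixed ordering).
Buchberger on the first generating set:
f_1 = 7uv - 4u, LT = uv.
f_2 = 7u^2 - v, LT = u^2.

S(f_1,f_2): lcm = u^2v. S = -4/7u^2 + 1/7v^2.
  leading term u^2: subtract (-4/49)·f_2 from -4/7u^2 + 1/7v^2 → 1/7v^2 - 4/49v
  leading term v^2: no divisor's leading term divides it; move 1/7v^2 to the remainder.
  leading term v: no divisor's leading term divides it; move -4/49v to the remainder.
  remainder 1/7v^2 - 4/49v ≠ 0; add g_3 = 1/7v^2 - 4/49v to the basis.

The other S-polynomials (S(f_1,g_3), S(f_2,g_3)) all reduce to 0 modulo the current basis, so we have a Gröbner basis.
Inter-reduce: drop elements whose leading term is divisible by another's, tail-reduce, and make monic.
Reduced Gröbner basis: {u^2 - 1/7v, uv - 4/7u, v^2 - 4/7v}.

Buchberger on the second generating set:
h_1 = -42u^2 + 14uv - 11u + 2v, LT = u^2.
h_2 = 28u^2 - 7uv + 4u - 4v, LT = u^2.

S(h_1,h_2): lcm = u^2. S = -1/12uv + 5/42u + 2/21v.
  leading term uv: no divisor's leading term divides it; move -1/12uv to the remainder.
  leading term u: no divisor's leading term divides it; move 5/42u to the remainder.
  leading term v: no divisor's leading term divides it; move 2/21v to the remainder.
  remainder -1/12uv + 5/42u + 2/21v ≠ 0; add k_3 = -1/12uv + 5/42u + 2/21v to the basis.

S(h_1,k_3): lcm = u^2v. S = 10/7u^2 - 1/3uv^2 + 59/42uv - 1/21v^2.
  leading term u^2: subtract (-5/147)·h_1 from 10/7u^2 - 1/3uv^2 + 59/42uv - 1/21v^2 → -1/3uv^2 + 79/42uv - 55/147u - 1/21v^2 + 10/147v
  leading term uv^2: subtract (4v)·k_3 from -1/3uv^2 + 79/42uv - 55/147u - 1/21v^2 + 10/147v → 59/42uv - 55/147u - 3/7v^2 + 10/147v
  leading term uv: subtract (-118/7)·k_3 from 59/42uv - 55/147u - 3/7v^2 + 10/147v → 80/49u - 3/7v^2 + 82/49v
  leading term u: no divisor's leading term divides it; move 80/49u to the remainder.
  leading term v^2: no divisor's leading term divides it; move -3/7v^2 to the remainder.
  leading term v: no divisor's leading term divides it; move 82/49v to the remainder.
  remainder 80/49u - 3/7v^2 + 82/49v ≠ 0; add k_4 = 80/49u - 3/7v^2 + 82/49v to the basis.

S(k_3,k_4): lcm = uv. S = -10/7u + 21/80v^3 - 41/40v^2 - 8/7v.
  leading term u: subtract (-7/8)·k_4 from -10/7u + 21/80v^3 - 41/40v^2 - 8/7v → 21/80v^3 - 7/5v^2 + 9/28v
  leading term v^3: no divisor's leading term divides it; move 21/80v^3 to the remainder.
  leading term v^2: no divisor's leading term divides it; move -7/5v^2 to the remainder.
  leading term v: no divisor's leading term divides it; move 9/28v to the remainder.
  remainder 21/80v^3 - 7/5v^2 + 9/28v ≠ 0; add k_5 = 21/80v^3 - 7/5v^2 + 9/28v to the basis.

The other S-polynomials (S(h_2,k_3), S(h_1,k_4), S(h_2,k_4), S(h_1,k_5), S(h_2,k_5), S(k_3,k_5), S(k_4,k_5)) all reduce to 0 modulo the current basis, so we have a Gröbner basis.
Inter-reduce: drop elements whose leading term is divisible by another's, tail-reduce, and make monic.
Reduced Gröbner basis: {u - 21/80v^2 + 41/40v, v^3 - 16/3v^2 + 60/49v}.

The bases are distinct; the ideals are different.

No, the ideals differ.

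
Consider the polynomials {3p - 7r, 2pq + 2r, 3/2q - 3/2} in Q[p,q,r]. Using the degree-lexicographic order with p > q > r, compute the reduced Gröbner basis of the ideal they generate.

G = {p, q - 1, r}

This is the nonlinear analogue of row-reducing a linear system.

f_1 = 3p - 7r, LT = p.
f_2 = 2pq + 2r, LT = pq.
f_3 = 3/2q - 3/2, LT = q.

S(f_1,f_2): lcm = pq. S = -7/3qr - r.
  leading term qr: subtract (-14/9r)·f_3 from -7/3qr - r → -10/3r
  leading term r: no divisor's leading term divides it; move -10/3r to the remainder.
  remainder -10/3r ≠ 0; add g_4 = -10/3r to the basis.

S(f_1,f_3): leading monomials are coprime, so the S-polynomial reduces to 0 (Buchberger's first criterion).
S(f_2,f_3): lcm = pq. S = p + r.
  leading term p: subtract (1/3)·f_1 from p + r → 10/3r
  leading term r: subtract (-1)·g_4 from 10/3r → 0
  remainder 0.

S(f_1,g_4): leading monomials are coprime, so the S-polynomial reduces to 0 (Buchberger's first criterion).
S(f_2,g_4): leading monomials are coprime, so the S-polynomial reduces to 0 (Buchberger's first criterion).
S(f_3,g_4): leading monomials are coprime, so the S-polynomial reduces to 0 (Buchberger's first criterion).
Every S-polynomial of the final basis reduces to 0, so we have a Gröbner basis.
Inter-reduce: drop elements whose leading term is divisible by another's, tail-reduce, and make monic.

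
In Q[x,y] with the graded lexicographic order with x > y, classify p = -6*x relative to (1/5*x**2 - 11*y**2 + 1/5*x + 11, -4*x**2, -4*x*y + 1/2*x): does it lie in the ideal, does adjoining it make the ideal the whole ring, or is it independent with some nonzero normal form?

First compute the reduced Gröbner basis of I by Buchberger's algorithm.
f_1 = 1/5*x**2 - 11*y**2 + 1/5*x + 11, LT = x**2.
f_2 = -4*x**2, LT = x**2.
f_3 = -4*x*y + 1/2*x, LT = x*y.

S(f_1,f_2): lcm = x**2. S = -55*y**2 + x + 55.
  reduce S modulo (f_1, f_2, f_3):
  remainder -55*y**2 + x + 55 ≠ 0; add h_4 = -55*y**2 + x + 55 to the basis.

S(f_3,h_4): lcm = x*y**2. S = 1/55*x**2 - 1/8*x*y + x.
  reduce S modulo (f_1, f_2, f_3, h_4):
  remainder 63/64*x ≠ 0; add h_5 = 63/64*x to the basis.

The other S-polynomials (S(f_1,f_3), S(f_2,f_3), S(f_1,h_4), S(f_2,h_4), S(f_1,h_5), S(f_2,h_5), S(f_3,h_5), S(h_4,h_5)) all reduce to 0 modulo the current basis, so we have a Gröbner basis.
Inter-reduce: drop elements whose leading term is divisible by another's, tail-reduce, and make monic.
Reduced Gröbner basis: {y**2 - 1, x}.
Label its elements g_1 = y**2 - 1, g_2 = x.

Reduce p = -6*x modulo G:
  leading term x: subtract (-6)·g_2 from -6*x → 0
  normal form = 0.
Since the normal form is 0, p ∈ I.

-6*x lies in I (it reduces to 0).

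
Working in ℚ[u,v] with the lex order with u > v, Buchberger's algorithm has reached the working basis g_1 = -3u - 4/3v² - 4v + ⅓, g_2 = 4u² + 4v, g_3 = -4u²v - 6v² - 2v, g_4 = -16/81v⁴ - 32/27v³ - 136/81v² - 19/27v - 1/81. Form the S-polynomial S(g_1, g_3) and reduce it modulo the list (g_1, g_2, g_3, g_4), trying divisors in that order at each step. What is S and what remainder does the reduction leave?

lcm(LM(g_1), LM(g_3)) = u²v.
S = (lcm/LT(g_1))·g_1 − (lcm/LT(g_3))·g_3 = 4/9uv³ + 4/3uv² - 1/9uv - 3/2v² - ½v.
Reduce S modulo (g_1, g_2, g_3, g_4) in that order:
  leading term uv³: subtract (-4/27v³)·g_1 from 4/9uv³ + 4/3uv² - 1/9uv - 3/2v² - ½v → 4/3uv² - 1/9uv - 16/81v⁵ - 16/27v⁴ + 4/81v³ - 3/2v² - ½v
  leading term uv²: subtract (-4/9v²)·g_1 from 4/3uv² - 1/9uv - 16/81v⁵ - 16/27v⁴ + 4/81v³ - 3/2v² - ½v → -1/9uv - 16/81v⁵ - 32/27v⁴ - 140/81v³ - 73/54v² - ½v
  leading term uv: subtract (1/27v)·g_1 from -1/9uv - 16/81v⁵ - 32/27v⁴ - 140/81v³ - 73/54v² - ½v → -16/81v⁵ - 32/27v⁴ - 136/81v³ - 65/54v² - 83/162v
  leading term v⁵: subtract (v)·g_4 from -16/81v⁵ - 32/27v⁴ - 136/81v³ - 65/54v² - 83/162v → -½v² - ½v
  leading term v²: no divisor's leading term divides it; move -½v² to the remainder.
  leading term v: no divisor's leading term divides it; move -½v to the remainder.
The remainder -½v² - ½v is nonzero, so it would be added as the next basis element.

S(g_1, g_3) = 4/9uv³ + 4/3uv² - 1/9uv - 3/2v² - ½v; remainder on division = -½v² - ½v.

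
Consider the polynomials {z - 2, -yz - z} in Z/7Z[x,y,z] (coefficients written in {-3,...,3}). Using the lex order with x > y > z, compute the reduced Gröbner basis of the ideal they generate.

G = {y + 1, z - 2}

f_1 = z - 2, LT = z.
f_2 = -yz - z, LT = yz.

S(f_1,f_2): lcm = yz. S = -2y - z.
  leading term y: no divisor's leading term divides it; move -2y to the remainder.
  leading term z: subtract (-1)·f_1 from -z → -2
  leading term 1: no divisor's leading term divides it; move -2 to the remainder.
  remainder -2y - 2 ≠ 0; add g_3 = -2y - 2 to the basis.

The other S-polynomials (S(f_1,g_3), S(f_2,g_3)) all reduce to 0 modulo the current basis, so we have a Gröbner basis.
Inter-reduce: drop elements whose leading term is divisible by another's, tail-reduce, and make monic.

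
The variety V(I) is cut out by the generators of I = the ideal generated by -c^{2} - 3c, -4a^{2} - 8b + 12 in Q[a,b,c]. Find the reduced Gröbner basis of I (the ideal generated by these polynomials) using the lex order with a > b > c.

The reduced Gröbner basis is the canonical form of the ideal for this ordering.

f_1 = -c^{2} - 3c, LT = c^{2}.
f_2 = -4a^{2} - 8b + 12, LT = a^{2}.

The S-polynomials (S(f_1,f_2)) all reduce to 0 modulo the current basis, so we have a Gröbner basis.

G = {a^{2} + 2b - 3, c^{2} + 3c}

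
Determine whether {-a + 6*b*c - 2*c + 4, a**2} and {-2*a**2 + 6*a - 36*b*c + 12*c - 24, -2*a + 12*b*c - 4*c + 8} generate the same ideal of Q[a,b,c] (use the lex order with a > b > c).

Equality of ideals is decidable: compute both reduced Gröbner bases (unique for the ordering) and check whether they agree.
Buchberger on the first generating set:
f_1 = -a + 6*b*c - 2*c + 4, LT = a.
f_2 = a**2, LT = a**2.

S(f_1,f_2): lcm = a**2. S = -6*a*b*c + 2*a*c - 4*a.
  leading term a*b*c: subtract (6*b*c)·f_1 from -6*a*b*c + 2*a*c - 4*a → 2*a*c - 4*a - 36*b**2*c**2 + 12*b*c**2 - 24*b*c
  leading term a*c: subtract (-2*c)·f_1 from 2*a*c - 4*a - 36*b**2*c**2 + 12*b*c**2 - 24*b*c → -4*a - 36*b**2*c**2 + 24*b*c**2 - 24*b*c - 4*c**2 + 8*c
  leading term a: subtract (4)·f_1 from -4*a - 36*b**2*c**2 + 24*b*c**2 - 24*b*c - 4*c**2 + 8*c → -36*b**2*c**2 + 24*b*c**2 - 48*b*c - 4*c**2 + 16*c - 16
  leading term b**2*c**2: no divisor's leading term divides it; move -36*b**2*c**2 to the remainder.
  leading term b*c**2: no divisor's leading term divides it; move 24*b*c**2 to the remainder.
  leading term b*c: no divisor's leading term divides it; move -48*b*c to the remainder.
  leading term c**2: no divisor's leading term divides it; move -4*c**2 to the remainder.
  leading term c: no divisor's leading term divides it; move 16*c to the remainder.
  leading term 1: no divisor's leading term divides it; move -16 to the remainder.
  remainder -36*b**2*c**2 + 24*b*c**2 - 48*b*c - 4*c**2 + 16*c - 16 ≠ 0; add g_3 = -36*b**2*c**2 + 24*b*c**2 - 48*b*c - 4*c**2 + 16*c - 16 to the basis.

S(f_1,g_3): leading monomials are coprime, so the S-polynomial reduces to 0 (Buchberger's first criterion).
S(f_2,g_3): leading monomials are coprime, so the S-polynomial reduces to 0 (Buchberger's first criterion).
Every S-polynomial of the final basis reduces to 0, so we have a Gröbner basis.
Inter-reduce: drop elements whose leading term is divisible by another's, tail-reduce, and make monic.
Reduced Gröbner basis: {a - 6*b*c + 2*c - 4, b**2*c**2 - 2/3*b*c**2 + 4/3*b*c + 1/9*c**2 - 4/9*c + 4/9}.

Buchberger on the second generating set:
h_1 = -2*a**2 + 6*a - 36*b*c + 12*c - 24, LT = a**2.
h_2 = -2*a + 12*b*c - 4*c + 8, LT = a.

S(h_1,h_2): lcm = a**2. S = 6*a*b*c - 2*a*c + a + 18*b*c - 6*c + 12.
  leading term a*b*c: subtract (-3*b*c)·h_2 from 6*a*b*c - 2*a*c + a + 18*b*c - 6*c + 12 → -2*a*c + a + 36*b**2*c**2 - 12*b*c**2 + 42*b*c - 6*c + 12
  leading term a*c: subtract (c)·h_2 from -2*a*c + a + 36*b**2*c**2 - 12*b*c**2 + 42*b*c - 6*c + 12 → a + 36*b**2*c**2 - 24*b*c**2 + 42*b*c + 4*c**2 - 14*c + 12
  leading term a: subtract (-1/2)·h_2 from a + 36*b**2*c**2 - 24*b*c**2 + 42*b*c + 4*c**2 - 14*c + 12 → 36*b**2*c**2 - 24*b*c**2 + 48*b*c + 4*c**2 - 16*c + 16
  leading term b**2*c**2: no divisor's leading term divides it; move 36*b**2*c**2 to the remainder.
  leading term b*c**2: no divisor's leading term divides it; move -24*b*c**2 to the remainder.
  leading term b*c: no divisor's leading term divides it; move 48*b*c to the remainder.
  leading term c**2: no divisor's leading term divides it; move 4*c**2 to the remainder.
  leading term c: no divisor's leading term divides it; move -16*c to the remainder.
  leading term 1: no divisor's leading term divides it; move 16 to the remainder.
  remainder 36*b**2*c**2 - 24*b*c**2 + 48*b*c + 4*c**2 - 16*c + 16 ≠ 0; add k_3 = 36*b**2*c**2 - 24*b*c**2 + 48*b*c + 4*c**2 - 16*c + 16 to the basis.

S(h_1,k_3): leading monomials are coprime, so the S-polynomial reduces to 0 (Buchberger's first criterion).
S(h_2,k_3): leading monomials are coprime, so the S-polynomial reduces to 0 (Buchberger's first criterion).
Every S-polynomial of the final basis reduces to 0, so we have a Gröbner basis.
Inter-reduce: drop elements whose leading term is divisible by another's, tail-reduce, and make monic.
Reduced Gröbner basis: {a - 6*b*c + 2*c - 4, b**2*c**2 - 2/3*b*c**2 + 4/3*b*c + 1/9*c**2 - 4/9*c + 4/9}.

Same reduced basis, so the two generating sets span the same ideal.

Yes, the ideals are equal.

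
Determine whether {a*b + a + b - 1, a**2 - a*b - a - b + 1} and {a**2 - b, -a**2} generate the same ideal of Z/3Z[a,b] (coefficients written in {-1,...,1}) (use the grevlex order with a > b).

Since reduced Gröbner bases are canonical representatives of ideals under a given ordering, it suffices to compute and compare them.
Buchberger on the first generating set:
f_1 = a*b + a + b - 1, LT = a*b.
f_2 = a**2 - a*b - a - b + 1, LT = a**2.

S(f_1,f_2): lcm = a**2*b. S = a*b**2 + a**2 - a*b + b**2 - a - b.
  leading term a*b**2: subtract (b)·f_1 from a*b**2 + a**2 - a*b + b**2 - a - b → a**2 + a*b - a
  leading term a**2: subtract (1)·f_2 from a**2 + a*b - a → -a*b + b - 1
  leading term a*b: subtract (-1)·f_1 from -a*b + b - 1 → a - b + 1
  leading term a: no divisor's leading term divides it; move a to the remainder.
  leading term b: no divisor's leading term divides it; move -b to the remainder.
  leading term 1: no divisor's leading term divides it; move 1 to the remainder.
  remainder a - b + 1 ≠ 0; add g_3 = a - b + 1 to the basis.

S(f_1,g_3): lcm = a*b. S = b**2 + a - 1.
  leading term b**2: no divisor's leading term divides it; move b**2 to the remainder.
  leading term a: subtract (1)·g_3 from a - 1 → b + 1
  leading term b: no divisor's leading term divides it; move b to the remainder.
  leading term 1: no divisor's leading term divides it; move 1 to the remainder.
  remainder b**2 + b + 1 ≠ 0; add g_4 = b**2 + b + 1 to the basis.

The other S-polynomials (S(f_2,g_3), S(f_1,g_4), S(f_2,g_4), S(g_3,g_4)) all reduce to 0 modulo the current basis, so we have a Gröbner basis.
Inter-reduce: drop elements whose leading term is divisible by another's, tail-reduce, and make monic.
Reduced Gröbner basis: {b**2 + b + 1, a - b + 1}.

Buchberger on the second generating set:
h_1 = a**2 - b, LT = a**2.
h_2 = -a**2, LT = a**2.

S(h_1,h_2): lcm = a**2. S = -b.
  leading term b: no divisor's leading term divides it; move -b to the remainder.
  remainder -b ≠ 0; add k_3 = -b to the basis.

The other S-polynomials (S(h_1,k_3), S(h_2,k_3)) all reduce to 0 modulo the current basis, so we have a Gröbner basis.
Inter-reduce: drop elements whose leading term is divisible by another's, tail-reduce, and make monic.
Reduced Gröbner basis: {a**2, b}.

Since the reduced bases disagree, the two ideals are not the same.

No, the ideals differ.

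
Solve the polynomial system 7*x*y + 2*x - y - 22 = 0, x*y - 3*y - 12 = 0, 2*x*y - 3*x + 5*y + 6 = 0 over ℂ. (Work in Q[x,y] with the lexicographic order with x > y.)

Compute a lex Gröbner basis by Buchberger's algorithm.
f_1 = 7*x*y + 2*x - y - 22, LT = x*y.
f_2 = x*y - 3*y - 12, LT = x*y.
f_3 = 2*x*y - 3*x + 5*y + 6, LT = x*y.

S(f_1,f_2): lcm = x*y. S = 2/7*x + 20/7*y + 62/7.
  leading term x: no divisor's leading term divides it; move 2/7*x to the remainder.
  leading term y: no divisor's leading term divides it; move 20/7*y to the remainder.
  leading term 1: no divisor's leading term divides it; move 62/7 to the remainder.
  remainder 2/7*x + 20/7*y + 62/7 ≠ 0; add h_4 = 2/7*x + 20/7*y + 62/7 to the basis.

S(f_1,f_3): lcm = x*y. S = 25/14*x - 37/14*y - 43/7.
  leading term x: subtract (25/4)·h_4 from 25/14*x - 37/14*y - 43/7 → -41/2*y - 123/2
  leading term y: no divisor's leading term divides it; move -41/2*y to the remainder.
  leading term 1: no divisor's leading term divides it; move -123/2 to the remainder.
  remainder -41/2*y - 123/2 ≠ 0; add h_5 = -41/2*y - 123/2 to the basis.

S(f_2,f_3): lcm = x*y. S = 3/2*x - 11/2*y - 15.
  leading term x: subtract (21/4)·h_4 from 3/2*x - 11/2*y - 15 → -41/2*y - 123/2
  leading term y: subtract (1)·h_5 from -41/2*y - 123/2 → 0
  remainder 0.

S(f_1,h_4): lcm = x*y. S = 2/7*x - 10*y**2 - 218/7*y - 22/7.
  leading term x: subtract (1)·h_4 from 2/7*x - 10*y**2 - 218/7*y - 22/7 → -10*y**2 - 34*y - 12
  leading term y**2: subtract (20/41*y)·h_5 from -10*y**2 - 34*y - 12 → -4*y - 12
  leading term y: subtract (8/41)·h_5 from -4*y - 12 → 0
  remainder 0.

S(f_2,h_4): lcm = x*y. S = -10*y**2 - 34*y - 12.
  leading term y**2: subtract (20/41*y)·h_5 from -10*y**2 - 34*y - 12 → -4*y - 12
  leading term y: subtract (8/41)·h_5 from -4*y - 12 → 0
  remainder 0.

S(f_3,h_4): lcm = x*y. S = -3/2*x - 10*y**2 - 57/2*y + 3.
  leading term x: subtract (-21/4)·h_4 from -3/2*x - 10*y**2 - 57/2*y + 3 → -10*y**2 - 27/2*y + 99/2
  leading term y**2: subtract (20/41*y)·h_5 from -10*y**2 - 27/2*y + 99/2 → 33/2*y + 99/2
  leading term y: subtract (-33/41)·h_5 from 33/2*y + 99/2 → 0
  remainder 0.

S(f_1,h_5): lcm = x*y. S = -19/7*x - 1/7*y - 22/7.
  leading term x: subtract (-19/2)·h_4 from -19/7*x - 1/7*y - 22/7 → 27*y + 81
  leading term y: subtract (-54/41)·h_5 from 27*y + 81 → 0
  remainder 0.

S(f_2,h_5): lcm = x*y. S = -3*x - 3*y - 12.
  leading term x: subtract (-21/2)·h_4 from -3*x - 3*y - 12 → 27*y + 81
  leading term y: subtract (-54/41)·h_5 from 27*y + 81 → 0
  remainder 0.

S(f_3,h_5): lcm = x*y. S = -9/2*x + 5/2*y + 3.
  leading term x: subtract (-63/4)·h_4 from -9/2*x + 5/2*y + 3 → 95/2*y + 285/2
  leading term y: subtract (-95/41)·h_5 from 95/2*y + 285/2 → 0
  remainder 0.

S(h_4,h_5): leading monomials are coprime, so the S-polynomial reduces to 0 (Buchberger's first criterion).
Every S-polynomial of the final basis reduces to 0, so we have a Gröbner basis.
Inter-reduce: drop elements whose leading term is divisible by another's, tail-reduce, and make monic.
Reduced Gröbner basis: {x + 1, y + 3}.

Since the basis is lex-ordered, y + 3 is univariate in y. Its roots are {-3}. Back-substituting each root into the other basis elements fixes the other coordinates.
  y = -3: the earlier basis element becomes x + 1 = 0, giving x = -1 — point (-1, -3).
Substituting each solution back into the original system confirms all equations vanish.
This is the nonlinear analogue of row-reducing a linear system.

{(-1, -3)}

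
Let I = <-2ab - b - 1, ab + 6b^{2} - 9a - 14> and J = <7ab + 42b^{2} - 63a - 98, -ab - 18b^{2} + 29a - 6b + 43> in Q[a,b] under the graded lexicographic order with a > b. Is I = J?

No, the ideals differ.

For a fixed monomial order, each ideal has a unique reduced Gröbner basis; comparing bases decides equality.
Buchberger on the first generating set:
f_1 = -2ab - b - 1, LT = ab.
f_2 = ab + 6b^{2} - 9a - 14, LT = ab.

S(f_1,f_2): lcm = ab. S = -6b^{2} + 9a + \tfrac{1}{2}b + \tfrac{29}{2}.
  leading term b^{2}: no divisor's leading term divides it; move -6b^{2} to the remainder.
  leading term a: no divisor's leading term divides it; move 9a to the remainder.
  leading term b: no divisor's leading term divides it; move \tfrac{1}{2}b to the remainder.
  leading term 1: no divisor's leading term divides it; move \tfrac{29}{2} to the remainder.
  remainder -6b^{2} + 9a + \tfrac{1}{2}b + \tfrac{29}{2} ≠ 0; add g_3 = -6b^{2} + 9a + \tfrac{1}{2}b + \tfrac{29}{2} to the basis.

S(f_1,g_3): lcm = ab^{2}. S = \tfrac{3}{2}a^{2} + \tfrac{1}{12}ab + \tfrac{1}{2}b^{2} + \tfrac{29}{12}a + \tfrac{1}{2}b.
  leading term a^{2}: no divisor's leading term divides it; move \tfrac{3}{2}a^{2} to the remainder.
  leading term ab: subtract (-\tfrac{1}{24})·f_1 from \tfrac{1}{12}ab + \tfrac{1}{2}b^{2} + \tfrac{29}{12}a + \tfrac{1}{2}b → \tfrac{1}{2}b^{2} + \tfrac{29}{12}a + \tfrac{11}{24}b - \tfrac{1}{24}
  leading term b^{2}: subtract (-\tfrac{1}{12})·g_3 from \tfrac{1}{2}b^{2} + \tfrac{29}{12}a + \tfrac{11}{24}b - \tfrac{1}{24} → \tfrac{19}{6}a + \tfrac{1}{2}b + \tfrac{7}{6}
  leading term a: no divisor's leading term divides it; move \tfrac{19}{6}a to the remainder.
  leading term b: no divisor's leading term divides it; move \tfrac{1}{2}b to the remainder.
  leading term 1: no divisor's leading term divides it; move \tfrac{7}{6} to the remainder.
  remainder \tfrac{3}{2}a^{2} + \tfrac{19}{6}a + \tfrac{1}{2}b + \tfrac{7}{6} ≠ 0; add g_4 = \tfrac{3}{2}a^{2} + \tfrac{19}{6}a + \tfrac{1}{2}b + \tfrac{7}{6} to the basis.

The other S-polynomials (S(f_2,g_3), S(f_1,g_4), S(f_2,g_4), S(g_3,g_4)) all reduce to 0 modulo the current basis, so we have a Gröbner basis.
Inter-reduce: drop elements whose leading term is divisible by another's, tail-reduce, and make monic.
Reduced Gröbner basis: {a^{2} + \tfrac{19}{9}a + \tfrac{1}{3}b + \tfrac{7}{9}, ab + \tfrac{1}{2}b + \tfrac{1}{2}, b^{2} - \tfrac{3}{2}a - \tfrac{1}{12}b - \tfrac{29}{12}}.

Buchberger on the second generating set:
h_1 = 7ab + 42b^{2} - 63a - 98, LT = ab.
h_2 = -ab - 18b^{2} + 29a - 6b + 43, LT = ab.

S(h_1,h_2): lcm = ab. S = -12b^{2} + 20a - 6b + 29.
  leading term b^{2}: no divisor's leading term divides it; move -12b^{2} to the remainder.
  leading term a: no divisor's leading term divides it; move 20a to the remainder.
  leading term b: no divisor's leading term divides it; move -6b to the remainder.
  leading term 1: no divisor's leading term divides it; move 29 to the remainder.
  remainder -12b^{2} + 20a - 6b + 29 ≠ 0; add k_3 = -12b^{2} + 20a - 6b + 29 to the basis.

S(h_1,k_3): lcm = ab^{2}. S = 6b^{3} + \tfrac{5}{3}a^{2} - \tfrac{19}{2}ab + \tfrac{29}{12}a - 14b.
  leading term b^{3}: subtract (-\tfrac{1}{2}b)·k_3 from 6b^{3} + \tfrac{5}{3}a^{2} - \tfrac{19}{2}ab + \tfrac{29}{12}a - 14b → \tfrac{5}{3}a^{2} + \tfrac{1}{2}ab - 3b^{2} + \tfrac{29}{12}a + \tfrac{1}{2}b
  leading term a^{2}: no divisor's leading term divides it; move \tfrac{5}{3}a^{2} to the remainder.
  leading term ab: subtract (\tfrac{1}{14})·h_1 from \tfrac{1}{2}ab - 3b^{2} + \tfrac{29}{12}a + \tfrac{1}{2}b → -6b^{2} + \tfrac{83}{12}a + \tfrac{1}{2}b + 7
  leading term b^{2}: subtract (\tfrac{1}{2})·k_3 from -6b^{2} + \tfrac{83}{12}a + \tfrac{1}{2}b + 7 → -\tfrac{37}{12}a + \tfrac{7}{2}b - \tfrac{15}{2}
  leading term a: no divisor's leading term divides it; move -\tfrac{37}{12}a to the remainder.
  leading term b: no divisor's leading term divides it; move \tfrac{7}{2}b to the remainder.
  leading term 1: no divisor's leading term divides it; move -\tfrac{15}{2} to the remainder.
  remainder \tfrac{5}{3}a^{2} - \tfrac{37}{12}a + \tfrac{7}{2}b - \tfrac{15}{2} ≠ 0; add k_4 = \tfrac{5}{3}a^{2} - \tfrac{37}{12}a + \tfrac{7}{2}b - \tfrac{15}{2} to the basis.

The other S-polynomials (S(h_2,k_3), S(h_1,k_4), S(h_2,k_4), S(k_3,k_4)) all reduce to 0 modulo the current basis, so we have a Gröbner basis.
Inter-reduce: drop elements whose leading term is divisible by another's, tail-reduce, and make monic.
Reduced Gröbner basis: {a^{2} - \tfrac{37}{20}a + \tfrac{21}{10}b - \tfrac{9}{2}, ab + a - 3b + \tfrac{1}{2}, b^{2} - \tfrac{5}{3}a + \tfrac{1}{2}b - \tfrac{29}{12}}.

These differ, so the ideals are not equal.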